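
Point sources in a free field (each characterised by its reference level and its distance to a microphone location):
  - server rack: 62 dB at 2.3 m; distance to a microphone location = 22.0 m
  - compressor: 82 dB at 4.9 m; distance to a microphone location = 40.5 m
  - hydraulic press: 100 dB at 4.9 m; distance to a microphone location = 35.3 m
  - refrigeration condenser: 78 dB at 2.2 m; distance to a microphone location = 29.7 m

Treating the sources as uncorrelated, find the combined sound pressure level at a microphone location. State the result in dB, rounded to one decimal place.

Apply inverse-square spreading to bring every level to the receiver, then sum 10^(L/10).
server rack: 62 − 20·log₁₀(22.0/2.3) = 62 − 19.61 = 42.39 dB.
compressor: 82 − 20·log₁₀(40.5/4.9) = 82 − 18.35 = 63.65 dB.
hydraulic press: 100 − 20·log₁₀(35.3/4.9) = 100 − 17.15 = 82.85 dB.
refrigeration condenser: 78 − 20·log₁₀(29.7/2.2) = 78 − 22.61 = 55.39 dB.
Σ 10^(L/10) = 1.954e+08 → L_total = 10·log₁₀(1.954e+08) = 82.91 dB.

82.9 dB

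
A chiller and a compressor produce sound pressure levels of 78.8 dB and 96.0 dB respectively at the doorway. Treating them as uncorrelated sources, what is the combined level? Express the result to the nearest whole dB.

For uncorrelated sources the intensities add, so convert each level to linear form, sum, and take 10·log₁₀ of the total.
Σ 10^(L/10) = 10^(78.8/10) + 10^(96.0/10) = 4.057e+09.
L_total = 10·log₁₀(4.057e+09) = 96.08 dB.

96 dB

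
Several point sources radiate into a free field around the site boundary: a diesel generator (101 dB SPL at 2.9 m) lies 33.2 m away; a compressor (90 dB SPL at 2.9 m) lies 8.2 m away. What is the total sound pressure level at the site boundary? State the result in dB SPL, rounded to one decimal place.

First find each source's level at the receiver (point-source: −20·log₁₀(r/r_ref)), then combine on an intensity basis.
diesel generator: 101 − 20·log₁₀(33.2/2.9) = 101 − 21.17 = 79.83 dB SPL.
compressor: 90 − 20·log₁₀(8.2/2.9) = 90 − 9.03 = 80.97 dB SPL.
Σ 10^(L/10) = 2.211e+08 → L_total = 10·log₁₀(2.211e+08) = 83.45 dB SPL.

83.4 dB SPL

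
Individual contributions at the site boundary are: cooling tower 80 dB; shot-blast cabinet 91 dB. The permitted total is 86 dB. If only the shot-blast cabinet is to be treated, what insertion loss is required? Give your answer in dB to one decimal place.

Everything except the shot-blast cabinet sums to 10^(80/10) = 1.000e+08 in linear terms, 80.00 dB.
The limit corresponds to 10^(86/10) = 3.981e+08; subtracting the fixed part leaves 2.981e+08 for the shot-blast cabinet, i.e. 84.74 dB.
So the shot-blast cabinet must be reduced from 91 to 84.74 dB: IL = 6.26 dB.

6.3 dB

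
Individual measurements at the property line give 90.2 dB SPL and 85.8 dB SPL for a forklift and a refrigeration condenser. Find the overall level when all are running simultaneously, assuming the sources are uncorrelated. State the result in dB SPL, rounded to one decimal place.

91.5 dB SPL

Incoherent sources combine by intensity addition: L_total = 10·log₁₀(Σ 10^(L_i/10)).
Σ 10^(L/10) = 10^(90.2/10) + 10^(85.8/10) = 1.427e+09.
L_total = 10·log₁₀(1.427e+09) = 91.55 dB SPL.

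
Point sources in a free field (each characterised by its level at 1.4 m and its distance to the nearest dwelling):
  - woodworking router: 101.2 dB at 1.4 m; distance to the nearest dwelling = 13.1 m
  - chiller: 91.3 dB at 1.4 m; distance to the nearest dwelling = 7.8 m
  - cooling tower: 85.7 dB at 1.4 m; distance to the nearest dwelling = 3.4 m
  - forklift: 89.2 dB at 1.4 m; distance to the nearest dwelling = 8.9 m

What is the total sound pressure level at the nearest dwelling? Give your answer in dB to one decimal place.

Apply inverse-square spreading to bring every level to the receiver, then sum 10^(L/10).
woodworking router: 101.2 − 20·log₁₀(13.1/1.4) = 101.2 − 19.42 = 81.78 dB.
chiller: 91.3 − 20·log₁₀(7.8/1.4) = 91.3 − 14.92 = 76.38 dB.
cooling tower: 85.7 − 20·log₁₀(3.4/1.4) = 85.7 − 7.71 = 77.99 dB.
forklift: 89.2 − 20·log₁₀(8.9/1.4) = 89.2 − 16.07 = 73.13 dB.
Σ 10^(L/10) = 2.776e+08 → L_total = 10·log₁₀(2.776e+08) = 84.43 dB.

84.4 dB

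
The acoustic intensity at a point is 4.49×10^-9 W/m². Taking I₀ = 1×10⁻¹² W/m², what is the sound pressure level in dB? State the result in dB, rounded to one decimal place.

I/I₀ = 4.49×10^-9/10⁻¹² = 4.49×10^3, and L = 10·log₁₀(I/I₀).
L = 10·(0.6522 + 3) = 36.52 dB.

36.5 dB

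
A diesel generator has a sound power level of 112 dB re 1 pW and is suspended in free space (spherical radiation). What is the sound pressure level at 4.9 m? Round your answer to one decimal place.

Free-field spherical radiation: L_p = L_w − 10·log₁₀(4π·r²), r = 4.9 m.
4π·r² = 301.7 m², 10·log₁₀ of that is 24.796 dB.
L_p = 112 − 24.796 = 87.20 dB.

87.2 dB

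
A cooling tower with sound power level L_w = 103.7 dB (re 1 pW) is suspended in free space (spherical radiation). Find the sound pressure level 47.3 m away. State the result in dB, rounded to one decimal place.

59.2 dB

L_p = L_w − 10·log₁₀(4π·r²) with r = 47.3 m.
4π·r² = 2.811e+04 m², 10·log₁₀ of that is 44.489 dB.
L_p = 103.7 − 44.489 = 59.21 dB.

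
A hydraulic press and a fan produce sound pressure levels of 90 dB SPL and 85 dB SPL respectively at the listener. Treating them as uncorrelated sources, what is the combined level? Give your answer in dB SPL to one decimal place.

Incoherent sources combine by intensity addition: L_total = 10·log₁₀(Σ 10^(L_i/10)).
Σ 10^(L/10) = 10^(90/10) + 10^(85/10) = 1.316e+09.
L_total = 10·log₁₀(1.316e+09) = 91.19 dB SPL.

91.2 dB SPL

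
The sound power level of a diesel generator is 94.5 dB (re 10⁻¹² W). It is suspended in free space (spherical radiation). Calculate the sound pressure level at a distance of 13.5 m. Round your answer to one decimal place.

60.9 dB

L_p = L_w − 10·log₁₀(4π·r²) with r = 13.5 m.
4π·r² = 2290 m², 10·log₁₀ of that is 33.599 dB.
L_p = 94.5 − 33.599 = 60.90 dB.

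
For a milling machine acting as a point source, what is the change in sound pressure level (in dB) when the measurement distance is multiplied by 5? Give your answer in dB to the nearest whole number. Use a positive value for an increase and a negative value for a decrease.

Point-source spreading: ΔL = −20·log₁₀(r₂/r₁).
ΔL = −20·log₁₀(5) = -13.98 dB.

-14 dB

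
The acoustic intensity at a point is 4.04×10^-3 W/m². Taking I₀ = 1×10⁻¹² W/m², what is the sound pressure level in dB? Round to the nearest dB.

I/I₀ = 4.04×10^-3/10⁻¹² = 4.04×10^9, and L = 10·log₁₀(I/I₀).
L = 10·(0.6064 + 9) = 96.06 dB.

96 dB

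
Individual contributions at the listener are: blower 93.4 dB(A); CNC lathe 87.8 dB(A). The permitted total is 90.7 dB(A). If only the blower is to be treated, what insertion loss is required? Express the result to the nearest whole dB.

Everything except the blower sums to 10^(87.8/10) = 6.026e+08 in linear terms, 87.80 dB(A).
The limit corresponds to 10^(90.7/10) = 1.175e+09; subtracting the fixed part leaves 5.723e+08 for the blower, i.e. 87.58 dB(A).
Required insertion loss = 93.4 − 87.58 = 5.82 dB.

6 dB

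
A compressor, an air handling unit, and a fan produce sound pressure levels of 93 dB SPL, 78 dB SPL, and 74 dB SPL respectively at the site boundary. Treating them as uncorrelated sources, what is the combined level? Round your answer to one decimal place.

93.2 dB SPL

For uncorrelated sources the intensities add, so convert each level to linear form, sum, and take 10·log₁₀ of the total.
Σ 10^(L/10) = 10^(93/10) + 10^(78/10) + 10^(74/10) = 2.083e+09.
L_total = 10·log₁₀(2.083e+09) = 93.19 dB SPL.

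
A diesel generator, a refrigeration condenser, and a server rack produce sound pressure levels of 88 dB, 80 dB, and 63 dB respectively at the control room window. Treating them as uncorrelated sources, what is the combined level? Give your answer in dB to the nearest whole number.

Incoherent sources combine by intensity addition: L_total = 10·log₁₀(Σ 10^(L_i/10)).
Σ 10^(L/10) = 10^(88/10) + 10^(80/10) + 10^(63/10) = 7.330e+08.
L_total = 10·log₁₀(7.330e+08) = 88.65 dB.

89 dB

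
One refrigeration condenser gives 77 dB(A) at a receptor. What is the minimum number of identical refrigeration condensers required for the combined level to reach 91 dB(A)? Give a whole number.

Need L₁ + 10·log₁₀ N ≥ 91, i.e. log₁₀ N ≥ 1.40.
N ≥ 10^(14.0/10) = 25.119, so N = 26.

26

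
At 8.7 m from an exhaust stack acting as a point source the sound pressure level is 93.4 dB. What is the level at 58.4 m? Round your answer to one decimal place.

For a point source, L₂ = L₁ − 20·log₁₀(r₂/r₁).
L₂ = 93.4 − 20·log₁₀(58.4/8.7) = 93.4 − 16.538 = 76.86 dB.

76.9 dB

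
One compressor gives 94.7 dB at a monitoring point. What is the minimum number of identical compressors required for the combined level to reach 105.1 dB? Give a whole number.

The shortfall is 105.1 − 94.7 = 10.4 dB, and N units add 10·log₁₀ N, so need 10·log₁₀ N ≥ 10.4.
N ≥ 10^(10.4/10) = 10.965, so N = 11.

11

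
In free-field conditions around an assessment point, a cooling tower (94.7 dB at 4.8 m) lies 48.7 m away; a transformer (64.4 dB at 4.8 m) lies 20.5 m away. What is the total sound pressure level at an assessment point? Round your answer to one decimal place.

74.6 dB

First find each source's level at the receiver (point-source: −20·log₁₀(r/r_ref)), then combine on an intensity basis.
cooling tower: 94.7 − 20·log₁₀(48.7/4.8) = 94.7 − 20.13 = 74.57 dB.
transformer: 64.4 − 20·log₁₀(20.5/4.8) = 64.4 − 12.61 = 51.79 dB.
Σ 10^(L/10) = 2.882e+07 → L_total = 10·log₁₀(2.882e+07) = 74.60 dB.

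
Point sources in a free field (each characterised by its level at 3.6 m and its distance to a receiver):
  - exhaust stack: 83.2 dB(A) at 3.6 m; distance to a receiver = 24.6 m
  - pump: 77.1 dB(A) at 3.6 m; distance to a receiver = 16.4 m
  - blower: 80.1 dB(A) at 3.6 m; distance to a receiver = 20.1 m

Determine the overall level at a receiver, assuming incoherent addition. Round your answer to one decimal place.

First find each source's level at the receiver (point-source: −20·log₁₀(r/r_ref)), then combine on an intensity basis.
exhaust stack: 83.2 − 20·log₁₀(24.6/3.6) = 83.2 − 16.69 = 66.51 dB(A).
pump: 77.1 − 20·log₁₀(16.4/3.6) = 77.1 − 13.17 = 63.93 dB(A).
blower: 80.1 − 20·log₁₀(20.1/3.6) = 80.1 − 14.94 = 65.16 dB(A).
Σ 10^(L/10) = 1.023e+07 → L_total = 10·log₁₀(1.023e+07) = 70.10 dB(A).

70.1 dB(A)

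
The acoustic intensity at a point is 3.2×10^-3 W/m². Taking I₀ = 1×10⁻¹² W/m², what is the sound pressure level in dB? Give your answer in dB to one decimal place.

95.1 dB

I/I₀ = 3.2×10^-3/10⁻¹² = 3.2×10^9, and L = 10·log₁₀(I/I₀).
L = 10·(0.5051 + 9) = 95.05 dB.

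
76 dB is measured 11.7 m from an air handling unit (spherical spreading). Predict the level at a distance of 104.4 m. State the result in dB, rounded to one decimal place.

Point-source attenuation: ΔL = 20·log₁₀(r₂/r₁) = 20·log₁₀(104.4/11.7) = 19.010 dB.
L₂ = 76 − 20·log₁₀(104.4/11.7) = 76 − 19.010 = 56.99 dB.

57.0 dB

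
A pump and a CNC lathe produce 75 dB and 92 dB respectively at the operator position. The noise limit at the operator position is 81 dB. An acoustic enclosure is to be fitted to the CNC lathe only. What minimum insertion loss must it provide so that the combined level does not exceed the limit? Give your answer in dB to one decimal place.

The untreated sources together contribute 10^(75/10) = 3.162e+07, i.e. 75.00 dB.
To meet 81 dB overall, the treated CNC lathe may contribute at most 10^(81/10) − 3.162e+07 = 9.427e+07, i.e. 79.74 dB.
So the CNC lathe must be reduced from 92 to 79.74 dB: IL = 12.26 dB.

12.3 dB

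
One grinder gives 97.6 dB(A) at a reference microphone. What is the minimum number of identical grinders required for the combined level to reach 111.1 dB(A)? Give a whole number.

Need L₁ + 10·log₁₀ N ≥ 111.1, i.e. log₁₀ N ≥ 1.35.
N ≥ 10^(13.5/10) = 22.387, so N = 23.

23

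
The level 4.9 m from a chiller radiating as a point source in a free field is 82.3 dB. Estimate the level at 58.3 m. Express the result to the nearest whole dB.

For a point source, L₂ = L₁ − 20·log₁₀(r₂/r₁).
L₂ = 82.3 − 20·log₁₀(58.3/4.9) = 82.3 − 21.509 = 60.79 dB.

61 dB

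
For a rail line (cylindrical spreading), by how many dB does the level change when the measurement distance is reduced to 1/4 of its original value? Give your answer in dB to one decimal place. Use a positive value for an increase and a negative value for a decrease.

+6.0 dB

A line source loses 3 dB per doubling of distance; generally ΔL = −10·log₁₀(r₂/r₁).
ΔL = −10·log₁₀(0.25) = +6.02 dB.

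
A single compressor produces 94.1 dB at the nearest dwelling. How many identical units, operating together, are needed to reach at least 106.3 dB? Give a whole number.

Need L₁ + 10·log₁₀ N ≥ 106.3, i.e. log₁₀ N ≥ 1.22.
N ≥ 10^(12.2/10) = 16.596, so N = 17.

17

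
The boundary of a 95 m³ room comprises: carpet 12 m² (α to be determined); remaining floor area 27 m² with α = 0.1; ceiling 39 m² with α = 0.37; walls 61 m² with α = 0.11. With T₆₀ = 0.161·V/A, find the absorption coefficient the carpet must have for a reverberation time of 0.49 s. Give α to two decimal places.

From T₆₀ = 0.161·V/A, the target T₆₀ = 0.49 s needs A = 0.161·95/0.49 = 31.21 m².
Absorption from the other surfaces = 27·0.1 + 39·0.37 + 61·0.11 = 23.84 m², so the carpet must supply 7.37 m² over 12 m².
α = 7.37/12 = 0.615.

0.61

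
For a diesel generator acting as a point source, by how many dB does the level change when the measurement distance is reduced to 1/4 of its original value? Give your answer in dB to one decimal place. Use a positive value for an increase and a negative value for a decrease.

+12.0 dB

Point-source spreading: ΔL = −20·log₁₀(r₂/r₁).
ΔL = −20·log₁₀(0.25) = +12.04 dB.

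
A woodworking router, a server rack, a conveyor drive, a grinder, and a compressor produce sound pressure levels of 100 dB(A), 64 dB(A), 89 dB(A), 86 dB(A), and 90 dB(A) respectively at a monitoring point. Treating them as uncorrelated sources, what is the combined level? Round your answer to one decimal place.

Incoherent sources combine by intensity addition: L_total = 10·log₁₀(Σ 10^(L_i/10)).
Σ 10^(L/10) = 10^(100/10) + 10^(64/10) + 10^(89/10) + 10^(86/10) + 10^(90/10) = 1.219e+10.
L_total = 10·log₁₀(1.219e+10) = 100.86 dB(A).

100.9 dB(A)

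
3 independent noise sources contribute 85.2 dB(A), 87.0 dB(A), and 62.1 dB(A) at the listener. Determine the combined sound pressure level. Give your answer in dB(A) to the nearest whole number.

89 dB(A)

For uncorrelated sources the intensities add, so convert each level to linear form, sum, and take 10·log₁₀ of the total.
Σ 10^(L/10) = 10^(85.2/10) + 10^(87.0/10) + 10^(62.1/10) = 8.339e+08.
L_total = 10·log₁₀(8.339e+08) = 89.21 dB(A).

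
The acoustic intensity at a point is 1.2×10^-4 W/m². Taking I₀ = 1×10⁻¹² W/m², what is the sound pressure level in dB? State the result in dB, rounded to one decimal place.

80.8 dB

L = 10·log₁₀(I/I₀) = 10·log₁₀(1.2×10^-4/10⁻¹²) = 10·log₁₀(1.2×10^8).
L = 10·(0.0792 + 8) = 80.79 dB.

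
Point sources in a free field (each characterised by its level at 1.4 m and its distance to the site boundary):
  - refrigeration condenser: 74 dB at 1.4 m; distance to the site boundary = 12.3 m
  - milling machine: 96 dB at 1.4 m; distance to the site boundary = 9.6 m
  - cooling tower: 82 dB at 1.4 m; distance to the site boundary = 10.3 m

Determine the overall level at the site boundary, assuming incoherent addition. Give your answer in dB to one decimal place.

79.4 dB

Propagate each source to the receiver with L = L_ref − 20·log₁₀(r/r_ref), then add intensities.
refrigeration condenser: 74 − 20·log₁₀(12.3/1.4) = 74 − 18.88 = 55.12 dB.
milling machine: 96 − 20·log₁₀(9.6/1.4) = 96 − 16.72 = 79.28 dB.
cooling tower: 82 − 20·log₁₀(10.3/1.4) = 82 − 17.33 = 64.67 dB.
Σ 10^(L/10) = 8.792e+07 → L_total = 10·log₁₀(8.792e+07) = 79.44 dB.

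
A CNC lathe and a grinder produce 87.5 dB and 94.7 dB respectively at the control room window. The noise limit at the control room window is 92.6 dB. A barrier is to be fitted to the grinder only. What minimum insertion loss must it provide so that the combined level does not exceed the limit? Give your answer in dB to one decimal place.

3.7 dB

The untreated sources together contribute 10^(87.5/10) = 5.623e+08, i.e. 87.50 dB.
To meet 92.6 dB overall, the treated grinder may contribute at most 10^(92.6/10) − 5.623e+08 = 1.257e+09, i.e. 90.99 dB.
So the grinder must be reduced from 94.7 to 90.99 dB: IL = 3.71 dB.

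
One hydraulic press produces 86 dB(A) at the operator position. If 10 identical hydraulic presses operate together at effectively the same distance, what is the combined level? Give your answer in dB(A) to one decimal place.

96.0 dB(A)

N identical incoherent sources raise the level by 10·log₁₀ N.
L_total = 86 + 10·log₁₀(10) = 86 + 10.000 = 96.00 dB(A).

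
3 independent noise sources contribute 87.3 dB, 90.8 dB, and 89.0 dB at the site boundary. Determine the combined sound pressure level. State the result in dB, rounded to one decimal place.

94.0 dB

For uncorrelated sources the intensities add, so convert each level to linear form, sum, and take 10·log₁₀ of the total.
Σ 10^(L/10) = 10^(87.3/10) + 10^(90.8/10) + 10^(89.0/10) = 2.534e+09.
L_total = 10·log₁₀(2.534e+09) = 94.04 dB.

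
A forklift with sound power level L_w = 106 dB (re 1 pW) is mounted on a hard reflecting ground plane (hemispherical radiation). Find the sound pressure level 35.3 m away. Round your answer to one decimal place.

L_p = L_w − 10·log₁₀(2π·r²) with r = 35.3 m.
2π·r² = 7829 m², 10·log₁₀ of that is 38.937 dB.
L_p = 106 − 38.937 = 67.06 dB.

67.1 dB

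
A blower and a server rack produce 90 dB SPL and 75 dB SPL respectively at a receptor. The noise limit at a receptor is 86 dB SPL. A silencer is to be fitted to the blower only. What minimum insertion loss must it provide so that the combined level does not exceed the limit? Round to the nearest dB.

The untreated sources together contribute 10^(75/10) = 3.162e+07, i.e. 75.00 dB SPL.
The limit corresponds to 10^(86/10) = 3.981e+08; subtracting the fixed part leaves 3.665e+08 for the blower, i.e. 85.64 dB SPL.
Required insertion loss = 90 − 85.64 = 4.36 dB.

4 dB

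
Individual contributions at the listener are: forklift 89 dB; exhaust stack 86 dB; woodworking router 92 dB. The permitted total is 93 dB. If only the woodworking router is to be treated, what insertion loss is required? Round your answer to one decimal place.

3.0 dB

The untreated sources together contribute 10^(89/10) + 10^(86/10) = 1.192e+09, i.e. 90.76 dB.
To meet 93 dB overall, the treated woodworking router may contribute at most 10^(93/10) − 1.192e+09 = 8.028e+08, i.e. 89.05 dB.
So the woodworking router must be reduced from 92 to 89.05 dB: IL = 2.95 dB.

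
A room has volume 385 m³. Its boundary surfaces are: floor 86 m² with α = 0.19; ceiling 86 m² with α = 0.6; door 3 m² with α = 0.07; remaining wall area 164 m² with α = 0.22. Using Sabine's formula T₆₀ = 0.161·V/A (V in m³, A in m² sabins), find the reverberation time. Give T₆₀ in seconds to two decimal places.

A = Σ Sᵢαᵢ = 86·0.19 + 86·0.6 + 3·0.07 + 164·0.22 = 104.23 m².
T₆₀ = 0.161 × 385 / 104.23 = 0.595 s.

0.59 s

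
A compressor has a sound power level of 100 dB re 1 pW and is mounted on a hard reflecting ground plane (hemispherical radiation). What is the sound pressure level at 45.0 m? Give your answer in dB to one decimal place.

Free-field hemispherical radiation: L_p = L_w − 10·log₁₀(2π·r²), r = 45.0 m.
2π·r² = 1.272e+04 m², 10·log₁₀ of that is 41.046 dB.
L_p = 100 − 41.046 = 58.95 dB.

59.0 dB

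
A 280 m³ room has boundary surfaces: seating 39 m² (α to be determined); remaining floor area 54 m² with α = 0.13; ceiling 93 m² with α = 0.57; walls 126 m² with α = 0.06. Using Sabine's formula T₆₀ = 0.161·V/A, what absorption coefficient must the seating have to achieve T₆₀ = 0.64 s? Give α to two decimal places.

0.07

Required total absorption A = 0.161·280/0.64 = 70.44 m².
Absorption from the other surfaces = 54·0.13 + 93·0.57 + 126·0.06 = 67.59 m², so the seating must supply 2.85 m² over 39 m².
α = 2.85/39 = 0.073.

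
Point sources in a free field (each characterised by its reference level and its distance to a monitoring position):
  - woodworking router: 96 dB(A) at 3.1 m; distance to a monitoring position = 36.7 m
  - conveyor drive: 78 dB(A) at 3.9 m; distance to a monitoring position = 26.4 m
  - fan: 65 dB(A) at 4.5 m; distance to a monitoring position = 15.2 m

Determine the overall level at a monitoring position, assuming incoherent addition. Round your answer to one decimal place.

Propagate each source to the receiver with L = L_ref − 20·log₁₀(r/r_ref), then add intensities.
woodworking router: 96 − 20·log₁₀(36.7/3.1) = 96 − 21.47 = 74.53 dB(A).
conveyor drive: 78 − 20·log₁₀(26.4/3.9) = 78 − 16.61 = 61.39 dB(A).
fan: 65 − 20·log₁₀(15.2/4.5) = 65 − 10.57 = 54.43 dB(A).
Σ 10^(L/10) = 3.006e+07 → L_total = 10·log₁₀(3.006e+07) = 74.78 dB(A).

74.8 dB(A)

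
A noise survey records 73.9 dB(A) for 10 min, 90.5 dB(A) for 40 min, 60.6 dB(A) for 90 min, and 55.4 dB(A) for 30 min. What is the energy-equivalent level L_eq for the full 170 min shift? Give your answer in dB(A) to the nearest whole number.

84 dB(A)

The energy average is taken in the linear domain: L_eq = 10·log₁₀[(Σ tᵢ·10^(Lᵢ/10))/T], T = 170 min.
Σ tᵢ·10^(Lᵢ/10) = 10·10^(73.9/10) + 40·10^(90.5/10) + 90·10^(60.6/10) + 30·10^(55.4/10) = 4.524e+10.
L_eq = 10·log₁₀(4.524e+10/170) = 84.25 dB(A).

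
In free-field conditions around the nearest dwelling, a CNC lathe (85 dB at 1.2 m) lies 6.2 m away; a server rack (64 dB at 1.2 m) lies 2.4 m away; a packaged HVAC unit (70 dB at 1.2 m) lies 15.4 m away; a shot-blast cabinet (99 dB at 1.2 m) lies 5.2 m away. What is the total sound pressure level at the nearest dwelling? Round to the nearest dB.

First find each source's level at the receiver (point-source: −20·log₁₀(r/r_ref)), then combine on an intensity basis.
CNC lathe: 85 − 20·log₁₀(6.2/1.2) = 85 − 14.26 = 70.74 dB.
server rack: 64 − 20·log₁₀(2.4/1.2) = 64 − 6.02 = 57.98 dB.
packaged HVAC unit: 70 − 20·log₁₀(15.4/1.2) = 70 − 22.17 = 47.83 dB.
shot-blast cabinet: 99 − 20·log₁₀(5.2/1.2) = 99 − 12.74 = 86.26 dB.
Σ 10^(L/10) = 4.355e+08 → L_total = 10·log₁₀(4.355e+08) = 86.39 dB.

86 dB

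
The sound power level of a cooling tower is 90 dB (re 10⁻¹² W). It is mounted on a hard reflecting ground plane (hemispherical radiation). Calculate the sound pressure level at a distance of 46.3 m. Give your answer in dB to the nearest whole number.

The power spreads over a hemisphere of area 2π·r², so L_p = L_w − 10·log₁₀(2π·r²).
2π·r² = 1.347e+04 m², 10·log₁₀ of that is 41.293 dB.
L_p = 90 − 41.293 = 48.71 dB.

49 dB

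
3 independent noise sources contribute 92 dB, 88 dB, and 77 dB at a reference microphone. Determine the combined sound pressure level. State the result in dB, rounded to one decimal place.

93.6 dB

For uncorrelated sources the intensities add, so convert each level to linear form, sum, and take 10·log₁₀ of the total.
Σ 10^(L/10) = 10^(92/10) + 10^(88/10) + 10^(77/10) = 2.266e+09.
L_total = 10·log₁₀(2.266e+09) = 93.55 dB.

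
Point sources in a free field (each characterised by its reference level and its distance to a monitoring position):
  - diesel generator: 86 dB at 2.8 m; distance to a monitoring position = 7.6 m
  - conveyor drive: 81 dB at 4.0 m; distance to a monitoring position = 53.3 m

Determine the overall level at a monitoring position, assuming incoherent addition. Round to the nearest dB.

77 dB

First find each source's level at the receiver (point-source: −20·log₁₀(r/r_ref)), then combine on an intensity basis.
diesel generator: 86 − 20·log₁₀(7.6/2.8) = 86 − 8.67 = 77.33 dB.
conveyor drive: 81 − 20·log₁₀(53.3/4.0) = 81 − 22.49 = 58.51 dB.
Σ 10^(L/10) = 5.475e+07 → L_total = 10·log₁₀(5.475e+07) = 77.38 dB.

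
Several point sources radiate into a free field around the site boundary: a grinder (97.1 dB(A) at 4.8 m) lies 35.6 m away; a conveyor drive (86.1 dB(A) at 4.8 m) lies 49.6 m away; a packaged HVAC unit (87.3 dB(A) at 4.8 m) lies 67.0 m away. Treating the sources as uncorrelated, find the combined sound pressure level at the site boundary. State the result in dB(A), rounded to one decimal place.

Propagate each source to the receiver with L = L_ref − 20·log₁₀(r/r_ref), then add intensities.
grinder: 97.1 − 20·log₁₀(35.6/4.8) = 97.1 − 17.40 = 79.70 dB(A).
conveyor drive: 86.1 − 20·log₁₀(49.6/4.8) = 86.1 − 20.28 = 65.82 dB(A).
packaged HVAC unit: 87.3 − 20·log₁₀(67.0/4.8) = 87.3 − 22.90 = 64.40 dB(A).
Σ 10^(L/10) = 9.981e+07 → L_total = 10·log₁₀(9.981e+07) = 79.99 dB(A).

80.0 dB(A)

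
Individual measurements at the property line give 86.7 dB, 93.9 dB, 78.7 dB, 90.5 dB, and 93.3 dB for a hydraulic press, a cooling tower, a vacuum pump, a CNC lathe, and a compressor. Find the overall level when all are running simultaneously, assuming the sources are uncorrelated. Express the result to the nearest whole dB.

Incoherent sources combine by intensity addition: L_total = 10·log₁₀(Σ 10^(L_i/10)).
Σ 10^(L/10) = 10^(86.7/10) + 10^(93.9/10) + 10^(78.7/10) + 10^(90.5/10) + 10^(93.3/10) = 6.257e+09.
L_total = 10·log₁₀(6.257e+09) = 97.96 dB.

98 dB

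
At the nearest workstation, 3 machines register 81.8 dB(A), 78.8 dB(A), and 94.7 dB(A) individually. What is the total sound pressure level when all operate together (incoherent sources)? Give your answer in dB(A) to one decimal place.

For uncorrelated sources the intensities add, so convert each level to linear form, sum, and take 10·log₁₀ of the total.
Σ 10^(L/10) = 10^(81.8/10) + 10^(78.8/10) + 10^(94.7/10) = 3.178e+09.
L_total = 10·log₁₀(3.178e+09) = 95.02 dB(A).

95.0 dB(A)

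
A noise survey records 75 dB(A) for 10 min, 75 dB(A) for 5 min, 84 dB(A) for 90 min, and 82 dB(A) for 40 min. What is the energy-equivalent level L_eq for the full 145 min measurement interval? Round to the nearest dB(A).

83 dB(A)

L_eq = 10·log₁₀[(1/T)·Σ tᵢ·10^(Lᵢ/10)] with T = 145 min.
Σ tᵢ·10^(Lᵢ/10) = 10·10^(75/10) + 5·10^(75/10) + 90·10^(84/10) + 40·10^(82/10) = 2.942e+10.
L_eq = 10·log₁₀(2.942e+10/145) = 83.07 dB(A).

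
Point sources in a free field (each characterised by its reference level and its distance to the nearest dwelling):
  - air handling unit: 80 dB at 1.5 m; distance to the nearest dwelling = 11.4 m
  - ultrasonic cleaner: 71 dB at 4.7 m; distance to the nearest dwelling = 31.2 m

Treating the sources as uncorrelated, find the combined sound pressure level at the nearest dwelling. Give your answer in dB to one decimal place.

63.0 dB

Propagate each source to the receiver with L = L_ref − 20·log₁₀(r/r_ref), then add intensities.
air handling unit: 80 − 20·log₁₀(11.4/1.5) = 80 − 17.62 = 62.38 dB.
ultrasonic cleaner: 71 − 20·log₁₀(31.2/4.7) = 71 − 16.44 = 54.56 dB.
Σ 10^(L/10) = 2.017e+06 → L_total = 10·log₁₀(2.017e+06) = 63.05 dB.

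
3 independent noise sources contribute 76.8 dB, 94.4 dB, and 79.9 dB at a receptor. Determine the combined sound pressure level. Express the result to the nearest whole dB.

For uncorrelated sources the intensities add, so convert each level to linear form, sum, and take 10·log₁₀ of the total.
Σ 10^(L/10) = 10^(76.8/10) + 10^(94.4/10) + 10^(79.9/10) = 2.900e+09.
L_total = 10·log₁₀(2.900e+09) = 94.62 dB.

95 dB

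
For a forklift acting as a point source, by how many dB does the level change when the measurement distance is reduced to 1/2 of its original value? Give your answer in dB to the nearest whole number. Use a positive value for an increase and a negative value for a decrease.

+6 dB

With spherical spreading the level changes by −20·log₁₀(r₂/r₁).
ΔL = −20·log₁₀(0.5) = +6.02 dB.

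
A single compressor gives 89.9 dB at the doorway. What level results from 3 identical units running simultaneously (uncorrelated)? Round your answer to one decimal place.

94.7 dB

N identical incoherent sources raise the level by 10·log₁₀ N.
L_total = 89.9 + 10·log₁₀(3) = 89.9 + 4.771 = 94.67 dB.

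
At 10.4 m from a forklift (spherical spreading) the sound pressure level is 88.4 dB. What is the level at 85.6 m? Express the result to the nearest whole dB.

70 dB

Point-source attenuation: ΔL = 20·log₁₀(r₂/r₁) = 20·log₁₀(85.6/10.4) = 18.309 dB.
L₂ = 88.4 − 20·log₁₀(85.6/10.4) = 88.4 − 18.309 = 70.09 dB.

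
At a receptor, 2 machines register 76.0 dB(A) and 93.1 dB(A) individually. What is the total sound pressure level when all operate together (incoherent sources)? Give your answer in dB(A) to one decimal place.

93.2 dB(A)

Incoherent sources combine by intensity addition: L_total = 10·log₁₀(Σ 10^(L_i/10)).
Σ 10^(L/10) = 10^(76.0/10) + 10^(93.1/10) = 2.082e+09.
L_total = 10·log₁₀(2.082e+09) = 93.18 dB(A).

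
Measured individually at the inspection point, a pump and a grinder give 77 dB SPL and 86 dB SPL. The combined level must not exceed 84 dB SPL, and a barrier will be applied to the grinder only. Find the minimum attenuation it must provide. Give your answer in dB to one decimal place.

3.0 dB

The untreated sources together contribute 10^(77/10) = 5.012e+07, i.e. 77.00 dB SPL.
To meet 84 dB SPL overall, the treated grinder may contribute at most 10^(84/10) − 5.012e+07 = 2.011e+08, i.e. 83.03 dB SPL.
So the grinder must be reduced from 86 to 83.03 dB SPL: IL = 2.97 dB.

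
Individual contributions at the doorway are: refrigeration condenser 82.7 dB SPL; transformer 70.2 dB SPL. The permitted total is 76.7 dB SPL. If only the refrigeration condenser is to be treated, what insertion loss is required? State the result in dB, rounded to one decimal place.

7.1 dB

Everything except the refrigeration condenser sums to 10^(70.2/10) = 1.047e+07 in linear terms, 70.20 dB SPL.
To meet 76.7 dB SPL overall, the treated refrigeration condenser may contribute at most 10^(76.7/10) − 1.047e+07 = 3.630e+07, i.e. 75.60 dB SPL.
So the refrigeration condenser must be reduced from 82.7 to 75.60 dB SPL: IL = 7.10 dB.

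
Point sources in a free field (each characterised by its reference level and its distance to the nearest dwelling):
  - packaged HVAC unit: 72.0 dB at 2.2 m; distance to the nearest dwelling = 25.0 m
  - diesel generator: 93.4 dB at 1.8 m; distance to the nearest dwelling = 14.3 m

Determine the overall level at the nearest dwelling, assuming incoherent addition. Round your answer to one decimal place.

75.4 dB

Apply inverse-square spreading to bring every level to the receiver, then sum 10^(L/10).
packaged HVAC unit: 72.0 − 20·log₁₀(25.0/2.2) = 72.0 − 21.11 = 50.89 dB.
diesel generator: 93.4 − 20·log₁₀(14.3/1.8) = 93.4 − 18.00 = 75.40 dB.
Σ 10^(L/10) = 3.479e+07 → L_total = 10·log₁₀(3.479e+07) = 75.41 dB.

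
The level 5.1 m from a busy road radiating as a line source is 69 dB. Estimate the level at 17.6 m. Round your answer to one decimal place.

63.6 dB

For a line source, L₂ = L₁ − 10·log₁₀(r₂/r₁).
L₂ = 69 − 10·log₁₀(17.6/5.1) = 69 − 5.379 = 63.62 dB.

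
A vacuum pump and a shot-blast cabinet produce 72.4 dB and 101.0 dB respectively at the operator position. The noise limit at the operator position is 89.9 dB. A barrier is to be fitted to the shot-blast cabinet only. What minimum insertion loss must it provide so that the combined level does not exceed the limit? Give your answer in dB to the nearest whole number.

Everything except the shot-blast cabinet sums to 10^(72.4/10) = 1.738e+07 in linear terms, 72.40 dB.
The limit corresponds to 10^(89.9/10) = 9.772e+08; subtracting the fixed part leaves 9.599e+08 for the shot-blast cabinet, i.e. 89.82 dB.
Required insertion loss = 101.0 − 89.82 = 11.18 dB.

11 dB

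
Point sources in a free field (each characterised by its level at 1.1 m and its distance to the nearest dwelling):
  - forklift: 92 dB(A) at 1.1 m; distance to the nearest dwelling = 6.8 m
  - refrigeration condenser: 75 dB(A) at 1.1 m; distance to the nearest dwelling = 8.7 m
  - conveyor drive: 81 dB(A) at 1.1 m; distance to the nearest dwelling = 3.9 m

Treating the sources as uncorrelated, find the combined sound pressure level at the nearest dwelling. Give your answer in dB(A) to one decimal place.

77.2 dB(A)

Apply inverse-square spreading to bring every level to the receiver, then sum 10^(L/10).
forklift: 92 − 20·log₁₀(6.8/1.1) = 92 − 15.82 = 76.18 dB(A).
refrigeration condenser: 75 − 20·log₁₀(8.7/1.1) = 75 − 17.96 = 57.04 dB(A).
conveyor drive: 81 − 20·log₁₀(3.9/1.1) = 81 − 10.99 = 70.01 dB(A).
Σ 10^(L/10) = 5.199e+07 → L_total = 10·log₁₀(5.199e+07) = 77.16 dB(A).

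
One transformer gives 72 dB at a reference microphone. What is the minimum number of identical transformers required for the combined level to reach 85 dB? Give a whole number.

N identical sources give L₁ + 10·log₁₀ N, so require 10·log₁₀ N ≥ 85 − 72 = 13.0 dB.
N ≥ 10^(13.0/10) = 19.953, so N = 20.

20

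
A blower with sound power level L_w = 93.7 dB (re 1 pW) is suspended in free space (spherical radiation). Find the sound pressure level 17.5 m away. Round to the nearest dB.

58 dB

L_p = L_w − 10·log₁₀(4π·r²) with r = 17.5 m.
4π·r² = 3848 m², 10·log₁₀ of that is 35.853 dB.
L_p = 93.7 − 35.853 = 57.85 dB.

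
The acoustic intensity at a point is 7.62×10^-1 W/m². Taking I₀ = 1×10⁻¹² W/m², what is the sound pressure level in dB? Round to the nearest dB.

119 dB

I/I₀ = 7.62×10^-1/10⁻¹² = 7.62×10^11, and L = 10·log₁₀(I/I₀).
L = 10·(0.8820 + 11) = 118.82 dB.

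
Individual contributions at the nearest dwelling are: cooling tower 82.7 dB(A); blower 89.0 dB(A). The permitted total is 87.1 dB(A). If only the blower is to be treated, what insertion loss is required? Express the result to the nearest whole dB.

The untreated sources together contribute 10^(82.7/10) = 1.862e+08, i.e. 82.70 dB(A).
The limit corresponds to 10^(87.1/10) = 5.129e+08; subtracting the fixed part leaves 3.267e+08 for the blower, i.e. 85.14 dB(A).
Required insertion loss = 89.0 − 85.14 = 3.86 dB.

4 dB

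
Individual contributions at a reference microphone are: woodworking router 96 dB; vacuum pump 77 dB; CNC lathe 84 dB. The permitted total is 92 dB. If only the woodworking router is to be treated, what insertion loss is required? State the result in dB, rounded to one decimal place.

4.9 dB

Everything except the woodworking router sums to 10^(77/10) + 10^(84/10) = 3.013e+08 in linear terms, 84.79 dB.
To meet 92 dB overall, the treated woodworking router may contribute at most 10^(92/10) − 3.013e+08 = 1.284e+09, i.e. 91.08 dB.
So the woodworking router must be reduced from 96 to 91.08 dB: IL = 4.92 dB.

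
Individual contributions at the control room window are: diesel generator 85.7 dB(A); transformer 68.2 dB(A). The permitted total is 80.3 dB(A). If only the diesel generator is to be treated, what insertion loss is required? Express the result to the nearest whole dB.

6 dB

Everything except the diesel generator sums to 10^(68.2/10) = 6.607e+06 in linear terms, 68.20 dB(A).
To meet 80.3 dB(A) overall, the treated diesel generator may contribute at most 10^(80.3/10) − 6.607e+06 = 1.005e+08, i.e. 80.02 dB(A).
Required insertion loss = 85.7 − 80.02 = 5.68 dB.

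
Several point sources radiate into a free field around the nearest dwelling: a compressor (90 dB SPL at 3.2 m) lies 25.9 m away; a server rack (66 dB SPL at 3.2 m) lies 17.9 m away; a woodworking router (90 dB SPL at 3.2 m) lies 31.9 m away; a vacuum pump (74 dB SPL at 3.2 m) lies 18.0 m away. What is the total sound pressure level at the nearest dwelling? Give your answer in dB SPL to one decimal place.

74.2 dB SPL

Propagate each source to the receiver with L = L_ref − 20·log₁₀(r/r_ref), then add intensities.
compressor: 90 − 20·log₁₀(25.9/3.2) = 90 − 18.16 = 71.84 dB SPL.
server rack: 66 − 20·log₁₀(17.9/3.2) = 66 − 14.95 = 51.05 dB SPL.
woodworking router: 90 − 20·log₁₀(31.9/3.2) = 90 − 19.97 = 70.03 dB SPL.
vacuum pump: 74 − 20·log₁₀(18.0/3.2) = 74 − 15.00 = 59.00 dB SPL.
Σ 10^(L/10) = 2.625e+07 → L_total = 10·log₁₀(2.625e+07) = 74.19 dB SPL.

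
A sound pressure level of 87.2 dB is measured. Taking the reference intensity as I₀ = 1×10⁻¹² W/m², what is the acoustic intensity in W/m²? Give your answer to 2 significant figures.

L = 10·log₁₀(I/I₀) ⇒ I = I₀·10^(L/10) = 10⁻¹² × 10^8.72.

0.00052 W/m²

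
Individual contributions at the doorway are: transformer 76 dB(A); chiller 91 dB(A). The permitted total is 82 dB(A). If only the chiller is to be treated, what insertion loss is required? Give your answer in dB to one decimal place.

10.3 dB

Everything except the chiller sums to 10^(76/10) = 3.981e+07 in linear terms, 76.00 dB(A).
The limit corresponds to 10^(82/10) = 1.585e+08; subtracting the fixed part leaves 1.187e+08 for the chiller, i.e. 80.74 dB(A).
Required insertion loss = 91 − 80.74 = 10.26 dB.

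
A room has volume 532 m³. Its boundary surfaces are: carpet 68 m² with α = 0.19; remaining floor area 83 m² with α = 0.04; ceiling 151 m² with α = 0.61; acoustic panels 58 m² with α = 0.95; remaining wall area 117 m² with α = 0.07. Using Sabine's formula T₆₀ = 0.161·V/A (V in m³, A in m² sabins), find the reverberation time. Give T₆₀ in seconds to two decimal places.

0.50 s

Total absorption A = 68·0.19 + 83·0.04 + 151·0.61 + 58·0.95 + 117·0.07 = 171.64 m² sabins.
T₆₀ = 0.161 × 532 / 171.64 = 0.499 s.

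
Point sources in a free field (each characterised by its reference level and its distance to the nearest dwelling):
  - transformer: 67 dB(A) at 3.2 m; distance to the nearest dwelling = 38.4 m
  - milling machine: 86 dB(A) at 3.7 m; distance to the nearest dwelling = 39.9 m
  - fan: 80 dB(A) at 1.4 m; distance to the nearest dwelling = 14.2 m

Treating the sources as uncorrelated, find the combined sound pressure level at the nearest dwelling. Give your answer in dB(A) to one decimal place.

Apply inverse-square spreading to bring every level to the receiver, then sum 10^(L/10).
transformer: 67 − 20·log₁₀(38.4/3.2) = 67 − 21.58 = 45.42 dB(A).
milling machine: 86 − 20·log₁₀(39.9/3.7) = 86 − 20.66 = 65.34 dB(A).
fan: 80 − 20·log₁₀(14.2/1.4) = 80 − 20.12 = 59.88 dB(A).
Σ 10^(L/10) = 4.430e+06 → L_total = 10·log₁₀(4.430e+06) = 66.46 dB(A).

66.5 dB(A)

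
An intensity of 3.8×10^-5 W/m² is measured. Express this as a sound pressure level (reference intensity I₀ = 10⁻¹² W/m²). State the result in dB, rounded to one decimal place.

L = 10·log₁₀(I/I₀) = 10·log₁₀(3.8×10^-5/10⁻¹²) = 10·log₁₀(3.8×10^7).
L = 10·(0.5798 + 7) = 75.80 dB.

75.8 dB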